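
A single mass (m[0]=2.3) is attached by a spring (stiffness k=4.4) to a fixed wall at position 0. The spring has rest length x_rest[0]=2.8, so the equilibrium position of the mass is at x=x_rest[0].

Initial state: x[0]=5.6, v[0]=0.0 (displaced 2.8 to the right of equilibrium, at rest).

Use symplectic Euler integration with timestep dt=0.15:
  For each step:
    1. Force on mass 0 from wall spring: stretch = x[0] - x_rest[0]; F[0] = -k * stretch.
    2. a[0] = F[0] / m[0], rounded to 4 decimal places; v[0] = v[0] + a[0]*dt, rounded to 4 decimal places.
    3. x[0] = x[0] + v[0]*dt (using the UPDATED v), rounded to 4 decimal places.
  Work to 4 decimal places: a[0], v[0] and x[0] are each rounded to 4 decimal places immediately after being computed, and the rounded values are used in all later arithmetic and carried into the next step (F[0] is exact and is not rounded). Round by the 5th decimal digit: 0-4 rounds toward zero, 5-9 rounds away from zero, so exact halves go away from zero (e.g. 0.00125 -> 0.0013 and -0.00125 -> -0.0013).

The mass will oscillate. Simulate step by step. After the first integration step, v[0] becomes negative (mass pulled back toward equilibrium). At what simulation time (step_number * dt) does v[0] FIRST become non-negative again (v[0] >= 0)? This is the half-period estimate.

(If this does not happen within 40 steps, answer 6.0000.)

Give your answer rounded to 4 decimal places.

Answer: 2.4000

Derivation:
Step 0: x=[5.6000] v=[0.0000]
Step 1: x=[5.4795] v=[-0.8035]
Step 2: x=[5.2436] v=[-1.5724]
Step 3: x=[4.9026] v=[-2.2736]
Step 4: x=[4.4711] v=[-2.8770]
Step 5: x=[3.9676] v=[-3.3565]
Step 6: x=[3.4139] v=[-3.6916]
Step 7: x=[2.8337] v=[-3.8678]
Step 8: x=[2.2521] v=[-3.8775]
Step 9: x=[1.6941] v=[-3.7203]
Step 10: x=[1.1837] v=[-3.4030]
Step 11: x=[0.7428] v=[-2.9392]
Step 12: x=[0.3905] v=[-2.3489]
Step 13: x=[0.1419] v=[-1.6575]
Step 14: x=[0.0077] v=[-0.8947]
Step 15: x=[-0.0063] v=[-0.0934]
Step 16: x=[0.1005] v=[0.7119]
First v>=0 after going negative at step 16, time=2.4000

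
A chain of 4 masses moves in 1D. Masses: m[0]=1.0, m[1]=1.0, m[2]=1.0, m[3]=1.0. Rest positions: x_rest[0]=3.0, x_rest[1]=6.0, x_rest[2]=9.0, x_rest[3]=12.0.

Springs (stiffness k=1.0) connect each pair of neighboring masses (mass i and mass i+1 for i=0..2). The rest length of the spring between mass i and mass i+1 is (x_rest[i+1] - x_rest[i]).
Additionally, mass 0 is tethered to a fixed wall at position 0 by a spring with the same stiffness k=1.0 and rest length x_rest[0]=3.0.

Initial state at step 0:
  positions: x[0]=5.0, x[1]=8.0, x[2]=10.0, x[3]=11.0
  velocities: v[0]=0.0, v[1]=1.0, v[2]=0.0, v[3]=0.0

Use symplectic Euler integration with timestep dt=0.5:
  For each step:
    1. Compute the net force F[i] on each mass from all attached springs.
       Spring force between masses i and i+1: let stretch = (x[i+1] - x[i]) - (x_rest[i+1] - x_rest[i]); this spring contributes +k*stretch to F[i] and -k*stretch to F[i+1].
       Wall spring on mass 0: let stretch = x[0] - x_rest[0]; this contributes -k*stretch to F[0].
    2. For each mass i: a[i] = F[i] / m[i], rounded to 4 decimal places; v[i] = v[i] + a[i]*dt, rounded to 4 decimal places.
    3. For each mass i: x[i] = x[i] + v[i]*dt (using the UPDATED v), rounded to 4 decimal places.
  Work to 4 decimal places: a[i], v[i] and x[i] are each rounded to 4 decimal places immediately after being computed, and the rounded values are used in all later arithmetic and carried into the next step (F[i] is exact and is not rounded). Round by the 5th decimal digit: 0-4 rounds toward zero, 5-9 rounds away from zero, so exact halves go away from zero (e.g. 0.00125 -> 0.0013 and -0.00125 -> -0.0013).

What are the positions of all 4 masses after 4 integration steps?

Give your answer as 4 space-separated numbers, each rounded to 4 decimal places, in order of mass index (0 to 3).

Step 0: x=[5.0000 8.0000 10.0000 11.0000] v=[0.0000 1.0000 0.0000 0.0000]
Step 1: x=[4.5000 8.2500 9.7500 11.5000] v=[-1.0000 0.5000 -0.5000 1.0000]
Step 2: x=[3.8125 7.9375 9.5625 12.3125] v=[-1.3750 -0.6250 -0.3750 1.6250]
Step 3: x=[3.2031 7.0000 9.6563 13.1875] v=[-1.2188 -1.8750 0.1875 1.7500]
Step 4: x=[2.7422 5.7774 9.9688 13.9297] v=[-0.9219 -2.4453 0.6250 1.4844]

Answer: 2.7422 5.7774 9.9688 13.9297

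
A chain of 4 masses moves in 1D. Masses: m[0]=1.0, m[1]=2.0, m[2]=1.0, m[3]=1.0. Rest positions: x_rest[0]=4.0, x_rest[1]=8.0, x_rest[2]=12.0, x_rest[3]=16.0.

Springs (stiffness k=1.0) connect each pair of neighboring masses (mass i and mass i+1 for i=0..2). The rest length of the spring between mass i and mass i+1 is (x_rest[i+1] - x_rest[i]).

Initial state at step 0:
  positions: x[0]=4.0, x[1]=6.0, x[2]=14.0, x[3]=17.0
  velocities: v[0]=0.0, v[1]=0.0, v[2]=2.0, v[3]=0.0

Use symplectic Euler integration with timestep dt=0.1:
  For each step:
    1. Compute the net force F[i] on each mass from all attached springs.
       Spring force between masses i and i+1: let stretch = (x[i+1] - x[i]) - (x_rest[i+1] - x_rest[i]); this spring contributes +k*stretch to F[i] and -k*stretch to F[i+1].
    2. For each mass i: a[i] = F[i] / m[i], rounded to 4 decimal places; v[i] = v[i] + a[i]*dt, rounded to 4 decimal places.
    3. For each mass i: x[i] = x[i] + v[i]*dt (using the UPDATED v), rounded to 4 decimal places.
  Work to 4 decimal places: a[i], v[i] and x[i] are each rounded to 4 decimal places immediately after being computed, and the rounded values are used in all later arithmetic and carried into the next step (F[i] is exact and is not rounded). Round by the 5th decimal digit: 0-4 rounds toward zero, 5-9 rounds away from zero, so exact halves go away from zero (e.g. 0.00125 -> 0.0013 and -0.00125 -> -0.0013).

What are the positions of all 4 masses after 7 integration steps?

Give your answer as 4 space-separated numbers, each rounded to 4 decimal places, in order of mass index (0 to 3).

Answer: 3.5019 6.8138 13.9576 17.3132

Derivation:
Step 0: x=[4.0000 6.0000 14.0000 17.0000] v=[0.0000 0.0000 2.0000 0.0000]
Step 1: x=[3.9800 6.0300 14.1500 17.0100] v=[-0.2000 0.3000 1.5000 0.1000]
Step 2: x=[3.9405 6.0904 14.2474 17.0314] v=[-0.3950 0.6035 0.9740 0.2140]
Step 3: x=[3.8825 6.1808 14.2911 17.0650] v=[-0.5800 0.9039 0.4367 0.3356]
Step 4: x=[3.8075 6.3003 14.2814 17.1108] v=[-0.7502 1.1945 -0.0969 0.4582]
Step 5: x=[3.7174 6.4472 14.2202 17.1683] v=[-0.9009 1.4689 -0.6121 0.5753]
Step 6: x=[3.6146 6.6193 14.1107 17.2364] v=[-1.0279 1.7211 -1.0946 0.6805]
Step 7: x=[3.5019 6.8138 13.9576 17.3132] v=[-1.1274 1.9454 -1.5312 0.7679]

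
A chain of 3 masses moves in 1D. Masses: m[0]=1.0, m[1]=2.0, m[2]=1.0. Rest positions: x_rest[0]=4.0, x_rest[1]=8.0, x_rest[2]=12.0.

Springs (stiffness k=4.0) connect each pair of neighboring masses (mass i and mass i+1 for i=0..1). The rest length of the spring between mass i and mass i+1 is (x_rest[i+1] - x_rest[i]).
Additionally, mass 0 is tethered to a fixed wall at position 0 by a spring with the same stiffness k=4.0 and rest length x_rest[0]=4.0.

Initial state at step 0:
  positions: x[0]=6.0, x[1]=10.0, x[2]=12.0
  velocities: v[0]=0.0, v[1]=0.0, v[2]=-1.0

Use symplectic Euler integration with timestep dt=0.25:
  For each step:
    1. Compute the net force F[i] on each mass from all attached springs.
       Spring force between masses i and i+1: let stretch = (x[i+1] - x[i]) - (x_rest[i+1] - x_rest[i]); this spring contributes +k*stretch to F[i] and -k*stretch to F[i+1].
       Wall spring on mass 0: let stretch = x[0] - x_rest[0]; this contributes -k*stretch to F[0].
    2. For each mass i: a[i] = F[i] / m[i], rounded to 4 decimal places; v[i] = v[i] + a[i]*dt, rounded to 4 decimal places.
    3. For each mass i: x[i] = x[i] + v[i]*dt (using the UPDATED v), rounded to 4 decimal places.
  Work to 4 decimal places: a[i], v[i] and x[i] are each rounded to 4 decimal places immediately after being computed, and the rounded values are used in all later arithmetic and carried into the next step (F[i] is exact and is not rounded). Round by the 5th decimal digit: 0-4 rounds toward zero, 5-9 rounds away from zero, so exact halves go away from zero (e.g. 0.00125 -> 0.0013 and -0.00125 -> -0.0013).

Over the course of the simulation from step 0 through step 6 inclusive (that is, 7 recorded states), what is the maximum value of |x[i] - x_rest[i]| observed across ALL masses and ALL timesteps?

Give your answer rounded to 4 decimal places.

Step 0: x=[6.0000 10.0000 12.0000] v=[0.0000 0.0000 -1.0000]
Step 1: x=[5.5000 9.7500 12.2500] v=[-2.0000 -1.0000 1.0000]
Step 2: x=[4.6875 9.2813 12.8750] v=[-3.2500 -1.8750 2.5000]
Step 3: x=[3.8516 8.6875 13.6016] v=[-3.3437 -2.3751 2.9063]
Step 4: x=[3.2618 8.1035 14.0997] v=[-2.3594 -2.3360 1.9922]
Step 5: x=[3.0669 7.6638 14.0987] v=[-0.7795 -1.7588 -0.0040]
Step 6: x=[3.2545 7.4539 13.4890] v=[0.7505 -0.8398 -2.4389]
Max displacement = 2.0997

Answer: 2.0997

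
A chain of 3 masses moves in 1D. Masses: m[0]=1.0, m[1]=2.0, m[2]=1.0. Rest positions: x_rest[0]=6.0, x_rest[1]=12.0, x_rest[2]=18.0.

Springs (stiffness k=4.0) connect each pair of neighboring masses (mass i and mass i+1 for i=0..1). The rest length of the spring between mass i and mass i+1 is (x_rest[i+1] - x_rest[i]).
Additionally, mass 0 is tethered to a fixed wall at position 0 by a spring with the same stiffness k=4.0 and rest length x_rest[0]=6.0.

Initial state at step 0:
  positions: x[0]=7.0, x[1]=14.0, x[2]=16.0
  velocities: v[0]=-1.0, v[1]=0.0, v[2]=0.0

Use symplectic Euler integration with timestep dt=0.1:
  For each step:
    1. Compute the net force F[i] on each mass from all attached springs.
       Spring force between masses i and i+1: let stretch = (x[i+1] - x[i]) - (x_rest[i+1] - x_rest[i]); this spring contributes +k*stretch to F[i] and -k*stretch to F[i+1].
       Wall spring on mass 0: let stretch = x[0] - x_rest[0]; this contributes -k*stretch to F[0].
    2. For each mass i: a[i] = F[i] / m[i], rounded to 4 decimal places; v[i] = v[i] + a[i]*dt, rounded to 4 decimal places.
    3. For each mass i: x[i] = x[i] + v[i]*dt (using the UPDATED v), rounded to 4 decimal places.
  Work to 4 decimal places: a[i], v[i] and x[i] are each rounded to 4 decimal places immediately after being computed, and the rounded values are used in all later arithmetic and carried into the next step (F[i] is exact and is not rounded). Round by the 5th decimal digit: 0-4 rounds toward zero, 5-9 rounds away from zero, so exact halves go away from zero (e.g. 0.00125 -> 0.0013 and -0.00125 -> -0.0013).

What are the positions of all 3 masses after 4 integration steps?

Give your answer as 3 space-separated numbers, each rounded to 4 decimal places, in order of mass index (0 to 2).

Answer: 6.6200 13.0855 17.4484

Derivation:
Step 0: x=[7.0000 14.0000 16.0000] v=[-1.0000 0.0000 0.0000]
Step 1: x=[6.9000 13.9000 16.1600] v=[-1.0000 -1.0000 1.6000]
Step 2: x=[6.8040 13.7052 16.4696] v=[-0.9600 -1.9480 3.0960]
Step 3: x=[6.7119 13.4277 16.9086] v=[-0.9211 -2.7754 4.3902]
Step 4: x=[6.6200 13.0855 17.4484] v=[-0.9195 -3.4224 5.3978]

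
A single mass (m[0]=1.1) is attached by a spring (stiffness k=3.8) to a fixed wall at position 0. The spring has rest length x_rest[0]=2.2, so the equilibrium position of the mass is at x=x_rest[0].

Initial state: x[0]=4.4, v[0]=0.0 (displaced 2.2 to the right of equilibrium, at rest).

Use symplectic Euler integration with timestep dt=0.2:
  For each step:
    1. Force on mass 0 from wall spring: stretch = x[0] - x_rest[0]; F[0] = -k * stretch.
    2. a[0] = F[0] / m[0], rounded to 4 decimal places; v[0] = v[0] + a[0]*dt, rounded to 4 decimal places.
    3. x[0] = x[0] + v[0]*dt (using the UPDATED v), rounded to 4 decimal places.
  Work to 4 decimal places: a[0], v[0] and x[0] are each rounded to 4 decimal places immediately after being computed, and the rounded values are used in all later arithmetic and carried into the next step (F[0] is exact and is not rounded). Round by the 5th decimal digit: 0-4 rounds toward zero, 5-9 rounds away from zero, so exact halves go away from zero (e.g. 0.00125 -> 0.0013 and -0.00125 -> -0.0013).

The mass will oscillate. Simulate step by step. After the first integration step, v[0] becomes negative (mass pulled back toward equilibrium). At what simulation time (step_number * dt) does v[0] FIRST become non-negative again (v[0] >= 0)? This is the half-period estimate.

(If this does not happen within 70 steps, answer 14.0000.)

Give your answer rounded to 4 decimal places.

Answer: 1.8000

Derivation:
Step 0: x=[4.4000] v=[0.0000]
Step 1: x=[4.0960] v=[-1.5200]
Step 2: x=[3.5300] v=[-2.8300]
Step 3: x=[2.7802] v=[-3.7489]
Step 4: x=[1.9502] v=[-4.1498]
Step 5: x=[1.1548] v=[-3.9772]
Step 6: x=[0.5038] v=[-3.2551]
Step 7: x=[0.0872] v=[-2.0832]
Step 8: x=[-0.0375] v=[-0.6234]
Step 9: x=[0.1470] v=[0.9225]
First v>=0 after going negative at step 9, time=1.8000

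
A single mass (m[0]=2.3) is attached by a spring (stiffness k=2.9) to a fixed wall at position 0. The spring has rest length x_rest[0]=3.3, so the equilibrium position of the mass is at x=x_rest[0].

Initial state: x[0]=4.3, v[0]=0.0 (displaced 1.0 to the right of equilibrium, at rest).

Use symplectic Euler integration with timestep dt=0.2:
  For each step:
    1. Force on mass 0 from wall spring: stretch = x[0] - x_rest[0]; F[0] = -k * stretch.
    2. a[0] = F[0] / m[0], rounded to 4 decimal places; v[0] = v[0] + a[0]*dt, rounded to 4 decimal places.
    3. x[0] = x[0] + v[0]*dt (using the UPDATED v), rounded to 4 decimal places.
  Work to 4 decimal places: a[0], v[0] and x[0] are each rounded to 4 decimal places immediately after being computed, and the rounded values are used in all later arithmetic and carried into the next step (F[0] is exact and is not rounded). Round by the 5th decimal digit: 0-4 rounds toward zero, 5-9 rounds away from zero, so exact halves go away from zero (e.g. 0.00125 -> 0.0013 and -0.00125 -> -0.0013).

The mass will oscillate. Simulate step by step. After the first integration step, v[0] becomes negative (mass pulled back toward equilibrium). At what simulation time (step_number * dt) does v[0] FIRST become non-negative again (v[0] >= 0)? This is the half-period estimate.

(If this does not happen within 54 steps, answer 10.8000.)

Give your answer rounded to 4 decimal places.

Answer: 2.8000

Derivation:
Step 0: x=[4.3000] v=[0.0000]
Step 1: x=[4.2496] v=[-0.2522]
Step 2: x=[4.1513] v=[-0.4917]
Step 3: x=[4.0100] v=[-0.7064]
Step 4: x=[3.8329] v=[-0.8854]
Step 5: x=[3.6289] v=[-1.0198]
Step 6: x=[3.4084] v=[-1.1027]
Step 7: x=[3.1824] v=[-1.1300]
Step 8: x=[2.9623] v=[-1.1003]
Step 9: x=[2.7593] v=[-1.0151]
Step 10: x=[2.5836] v=[-0.8787]
Step 11: x=[2.4440] v=[-0.6980]
Step 12: x=[2.3476] v=[-0.4821]
Step 13: x=[2.2992] v=[-0.2419]
Step 14: x=[2.3013] v=[0.0105]
First v>=0 after going negative at step 14, time=2.8000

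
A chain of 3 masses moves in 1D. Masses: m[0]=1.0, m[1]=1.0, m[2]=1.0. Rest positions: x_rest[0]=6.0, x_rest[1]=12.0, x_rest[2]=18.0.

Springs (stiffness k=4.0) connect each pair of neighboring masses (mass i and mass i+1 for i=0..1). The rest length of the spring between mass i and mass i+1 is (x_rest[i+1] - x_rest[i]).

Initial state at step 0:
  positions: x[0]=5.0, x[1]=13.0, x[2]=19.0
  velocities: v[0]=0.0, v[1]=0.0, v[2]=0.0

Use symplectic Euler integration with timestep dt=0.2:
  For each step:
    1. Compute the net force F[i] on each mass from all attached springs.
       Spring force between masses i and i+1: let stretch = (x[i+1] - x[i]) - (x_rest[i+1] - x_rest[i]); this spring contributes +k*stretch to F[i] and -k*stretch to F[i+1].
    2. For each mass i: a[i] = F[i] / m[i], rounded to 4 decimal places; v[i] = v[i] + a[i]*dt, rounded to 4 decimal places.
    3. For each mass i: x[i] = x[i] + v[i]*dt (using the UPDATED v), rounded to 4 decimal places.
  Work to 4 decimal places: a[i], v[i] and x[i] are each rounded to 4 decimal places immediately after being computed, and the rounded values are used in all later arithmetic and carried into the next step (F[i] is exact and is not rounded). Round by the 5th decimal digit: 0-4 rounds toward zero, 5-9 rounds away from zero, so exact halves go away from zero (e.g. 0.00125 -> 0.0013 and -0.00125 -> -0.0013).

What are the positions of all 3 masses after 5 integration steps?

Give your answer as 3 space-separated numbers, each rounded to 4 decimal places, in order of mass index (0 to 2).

Answer: 7.2063 11.8132 17.9806

Derivation:
Step 0: x=[5.0000 13.0000 19.0000] v=[0.0000 0.0000 0.0000]
Step 1: x=[5.3200 12.6800 19.0000] v=[1.6000 -1.6000 0.0000]
Step 2: x=[5.8576 12.1936 18.9488] v=[2.6880 -2.4320 -0.2560]
Step 3: x=[6.4490 11.7743 18.7768] v=[2.9568 -2.0966 -0.8602]
Step 4: x=[6.9324 11.6233 18.4444] v=[2.4170 -0.7548 -1.6622]
Step 5: x=[7.2063 11.8132 17.9806] v=[1.3697 0.9494 -2.3191]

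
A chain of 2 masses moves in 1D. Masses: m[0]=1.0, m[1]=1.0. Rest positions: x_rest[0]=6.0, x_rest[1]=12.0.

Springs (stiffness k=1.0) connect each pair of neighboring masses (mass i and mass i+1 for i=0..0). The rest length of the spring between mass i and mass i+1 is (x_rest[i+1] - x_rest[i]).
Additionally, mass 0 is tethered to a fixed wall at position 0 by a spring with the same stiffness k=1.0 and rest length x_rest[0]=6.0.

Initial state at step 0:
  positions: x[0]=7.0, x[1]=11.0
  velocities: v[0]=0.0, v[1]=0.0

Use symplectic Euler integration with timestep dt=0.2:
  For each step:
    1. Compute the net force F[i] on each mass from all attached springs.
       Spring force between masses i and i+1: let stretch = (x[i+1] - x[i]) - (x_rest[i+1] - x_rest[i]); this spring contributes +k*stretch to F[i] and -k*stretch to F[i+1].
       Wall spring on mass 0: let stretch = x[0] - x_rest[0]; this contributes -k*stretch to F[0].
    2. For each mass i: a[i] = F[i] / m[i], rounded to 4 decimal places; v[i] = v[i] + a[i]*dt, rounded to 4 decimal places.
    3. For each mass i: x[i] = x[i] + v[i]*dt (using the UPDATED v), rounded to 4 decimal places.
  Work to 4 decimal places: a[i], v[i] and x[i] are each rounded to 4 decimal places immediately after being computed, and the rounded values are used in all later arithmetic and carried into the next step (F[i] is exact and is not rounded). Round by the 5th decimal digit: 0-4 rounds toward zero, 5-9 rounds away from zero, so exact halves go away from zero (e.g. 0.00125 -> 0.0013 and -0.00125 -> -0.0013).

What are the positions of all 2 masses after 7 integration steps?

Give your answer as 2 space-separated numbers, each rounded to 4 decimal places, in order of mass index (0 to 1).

Step 0: x=[7.0000 11.0000] v=[0.0000 0.0000]
Step 1: x=[6.8800 11.0800] v=[-0.6000 0.4000]
Step 2: x=[6.6528 11.2320] v=[-1.1360 0.7600]
Step 3: x=[6.3427 11.4408] v=[-1.5507 1.0442]
Step 4: x=[5.9828 11.6857] v=[-1.7996 1.2246]
Step 5: x=[5.6117 11.9425] v=[-1.8556 1.2840]
Step 6: x=[5.2693 12.1861] v=[-1.7118 1.2178]
Step 7: x=[4.9928 12.3930] v=[-1.3823 1.0344]

Answer: 4.9928 12.3930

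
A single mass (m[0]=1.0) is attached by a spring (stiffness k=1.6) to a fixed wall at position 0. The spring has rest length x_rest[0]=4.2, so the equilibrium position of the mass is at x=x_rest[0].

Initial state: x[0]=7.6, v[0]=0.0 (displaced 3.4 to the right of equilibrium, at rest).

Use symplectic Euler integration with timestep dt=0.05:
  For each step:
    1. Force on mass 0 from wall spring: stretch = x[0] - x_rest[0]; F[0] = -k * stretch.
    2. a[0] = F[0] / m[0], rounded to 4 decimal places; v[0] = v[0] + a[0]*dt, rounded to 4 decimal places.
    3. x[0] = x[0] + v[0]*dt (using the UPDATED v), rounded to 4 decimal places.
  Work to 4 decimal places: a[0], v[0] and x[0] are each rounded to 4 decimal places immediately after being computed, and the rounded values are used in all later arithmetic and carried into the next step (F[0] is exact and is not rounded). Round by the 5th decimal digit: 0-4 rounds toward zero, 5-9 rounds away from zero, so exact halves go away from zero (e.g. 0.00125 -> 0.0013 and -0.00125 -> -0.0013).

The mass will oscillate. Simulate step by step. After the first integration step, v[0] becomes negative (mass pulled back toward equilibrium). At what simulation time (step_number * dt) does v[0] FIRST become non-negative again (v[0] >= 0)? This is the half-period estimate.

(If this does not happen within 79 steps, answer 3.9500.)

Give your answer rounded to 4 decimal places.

Step 0: x=[7.6000] v=[0.0000]
Step 1: x=[7.5864] v=[-0.2720]
Step 2: x=[7.5593] v=[-0.5429]
Step 3: x=[7.5187] v=[-0.8116]
Step 4: x=[7.4648] v=[-1.0771]
Step 5: x=[7.3979] v=[-1.3383]
Step 6: x=[7.3182] v=[-1.5941]
Step 7: x=[7.2260] v=[-1.8436]
Step 8: x=[7.1217] v=[-2.0857]
Step 9: x=[7.0057] v=[-2.3194]
Step 10: x=[6.8785] v=[-2.5439]
Step 11: x=[6.7406] v=[-2.7582]
Step 12: x=[6.5925] v=[-2.9615]
Step 13: x=[6.4349] v=[-3.1529]
Step 14: x=[6.2683] v=[-3.3317]
Step 15: x=[6.0934] v=[-3.4972]
Step 16: x=[5.9110] v=[-3.6487]
Step 17: x=[5.7217] v=[-3.7856]
Step 18: x=[5.5263] v=[-3.9073]
Step 19: x=[5.3256] v=[-4.0134]
Step 20: x=[5.1204] v=[-4.1035]
Step 21: x=[4.9115] v=[-4.1771]
Step 22: x=[4.6998] v=[-4.2340]
Step 23: x=[4.4861] v=[-4.2740]
Step 24: x=[4.2713] v=[-4.2969]
Step 25: x=[4.0562] v=[-4.3026]
Step 26: x=[3.8416] v=[-4.2911]
Step 27: x=[3.6285] v=[-4.2624]
Step 28: x=[3.4177] v=[-4.2167]
Step 29: x=[3.2100] v=[-4.1541]
Step 30: x=[3.0063] v=[-4.0749]
Step 31: x=[2.8073] v=[-3.9794]
Step 32: x=[2.6139] v=[-3.8680]
Step 33: x=[2.4268] v=[-3.7411]
Step 34: x=[2.2468] v=[-3.5992]
Step 35: x=[2.0747] v=[-3.4429]
Step 36: x=[1.9111] v=[-3.2729]
Step 37: x=[1.7566] v=[-3.0898]
Step 38: x=[1.6119] v=[-2.8943]
Step 39: x=[1.4775] v=[-2.6873]
Step 40: x=[1.3540] v=[-2.4695]
Step 41: x=[1.2419] v=[-2.2418]
Step 42: x=[1.1416] v=[-2.0052]
Step 43: x=[1.0536] v=[-1.7605]
Step 44: x=[0.9782] v=[-1.5088]
Step 45: x=[0.9156] v=[-1.2511]
Step 46: x=[0.8662] v=[-0.9884]
Step 47: x=[0.8301] v=[-0.7217]
Step 48: x=[0.8075] v=[-0.4521]
Step 49: x=[0.7985] v=[-0.1807]
Step 50: x=[0.8031] v=[0.0914]
First v>=0 after going negative at step 50, time=2.5000

Answer: 2.5000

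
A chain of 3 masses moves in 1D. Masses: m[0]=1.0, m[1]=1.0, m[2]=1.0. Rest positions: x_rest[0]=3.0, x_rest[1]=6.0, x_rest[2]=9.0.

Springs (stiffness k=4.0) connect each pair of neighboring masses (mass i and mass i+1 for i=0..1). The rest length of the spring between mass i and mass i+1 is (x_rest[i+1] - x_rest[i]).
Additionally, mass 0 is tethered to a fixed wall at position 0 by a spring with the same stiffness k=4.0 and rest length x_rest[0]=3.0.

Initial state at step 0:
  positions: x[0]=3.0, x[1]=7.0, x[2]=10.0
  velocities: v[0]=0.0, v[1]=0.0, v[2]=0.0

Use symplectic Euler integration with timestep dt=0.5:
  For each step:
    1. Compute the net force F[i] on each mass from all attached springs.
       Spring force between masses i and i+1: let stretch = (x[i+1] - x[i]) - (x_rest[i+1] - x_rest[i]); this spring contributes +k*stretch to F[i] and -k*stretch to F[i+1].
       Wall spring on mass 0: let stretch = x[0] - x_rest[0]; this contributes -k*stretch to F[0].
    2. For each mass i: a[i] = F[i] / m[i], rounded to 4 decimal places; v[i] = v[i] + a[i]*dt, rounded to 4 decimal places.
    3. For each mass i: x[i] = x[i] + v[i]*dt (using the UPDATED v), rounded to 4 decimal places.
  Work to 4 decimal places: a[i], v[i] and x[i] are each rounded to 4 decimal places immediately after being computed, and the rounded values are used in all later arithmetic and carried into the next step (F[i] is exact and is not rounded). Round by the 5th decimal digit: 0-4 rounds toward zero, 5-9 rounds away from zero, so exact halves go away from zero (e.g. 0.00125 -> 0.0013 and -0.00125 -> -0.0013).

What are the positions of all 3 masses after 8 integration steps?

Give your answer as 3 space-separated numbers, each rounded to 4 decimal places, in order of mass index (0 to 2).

Answer: 2.0000 6.0000 8.0000

Derivation:
Step 0: x=[3.0000 7.0000 10.0000] v=[0.0000 0.0000 0.0000]
Step 1: x=[4.0000 6.0000 10.0000] v=[2.0000 -2.0000 0.0000]
Step 2: x=[3.0000 7.0000 9.0000] v=[-2.0000 2.0000 -2.0000]
Step 3: x=[3.0000 6.0000 9.0000] v=[0.0000 -2.0000 0.0000]
Step 4: x=[3.0000 5.0000 9.0000] v=[0.0000 -2.0000 0.0000]
Step 5: x=[2.0000 6.0000 8.0000] v=[-2.0000 2.0000 -2.0000]
Step 6: x=[3.0000 5.0000 8.0000] v=[2.0000 -2.0000 0.0000]
Step 7: x=[3.0000 5.0000 8.0000] v=[0.0000 0.0000 0.0000]
Step 8: x=[2.0000 6.0000 8.0000] v=[-2.0000 2.0000 0.0000]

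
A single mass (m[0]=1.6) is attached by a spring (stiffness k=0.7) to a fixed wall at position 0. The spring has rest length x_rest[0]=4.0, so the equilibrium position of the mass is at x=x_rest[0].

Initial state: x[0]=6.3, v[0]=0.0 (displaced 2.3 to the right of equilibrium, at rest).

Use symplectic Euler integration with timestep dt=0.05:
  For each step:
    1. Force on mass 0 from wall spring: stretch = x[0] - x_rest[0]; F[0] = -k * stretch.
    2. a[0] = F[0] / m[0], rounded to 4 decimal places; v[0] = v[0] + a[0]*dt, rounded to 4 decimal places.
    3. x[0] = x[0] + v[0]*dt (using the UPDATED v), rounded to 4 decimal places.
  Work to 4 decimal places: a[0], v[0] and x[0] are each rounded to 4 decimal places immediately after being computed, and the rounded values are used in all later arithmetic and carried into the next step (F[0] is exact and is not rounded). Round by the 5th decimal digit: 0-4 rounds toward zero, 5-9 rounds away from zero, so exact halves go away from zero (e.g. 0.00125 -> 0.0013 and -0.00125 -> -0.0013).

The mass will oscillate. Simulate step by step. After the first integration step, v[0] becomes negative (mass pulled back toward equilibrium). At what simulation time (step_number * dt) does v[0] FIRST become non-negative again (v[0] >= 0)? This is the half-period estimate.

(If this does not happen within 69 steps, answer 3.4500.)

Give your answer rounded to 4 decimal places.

Step 0: x=[6.3000] v=[0.0000]
Step 1: x=[6.2975] v=[-0.0503]
Step 2: x=[6.2925] v=[-0.1006]
Step 3: x=[6.2850] v=[-0.1508]
Step 4: x=[6.2750] v=[-0.2008]
Step 5: x=[6.2625] v=[-0.2506]
Step 6: x=[6.2475] v=[-0.3001]
Step 7: x=[6.2300] v=[-0.3493]
Step 8: x=[6.2101] v=[-0.3981]
Step 9: x=[6.1878] v=[-0.4464]
Step 10: x=[6.1631] v=[-0.4943]
Step 11: x=[6.1360] v=[-0.5416]
Step 12: x=[6.1066] v=[-0.5883]
Step 13: x=[6.0749] v=[-0.6344]
Step 14: x=[6.0409] v=[-0.6798]
Step 15: x=[6.0047] v=[-0.7244]
Step 16: x=[5.9663] v=[-0.7683]
Step 17: x=[5.9257] v=[-0.8113]
Step 18: x=[5.8830] v=[-0.8534]
Step 19: x=[5.8383] v=[-0.8946]
Step 20: x=[5.7916] v=[-0.9348]
Step 21: x=[5.7429] v=[-0.9740]
Step 22: x=[5.6923] v=[-1.0121]
Step 23: x=[5.6398] v=[-1.0491]
Step 24: x=[5.5856] v=[-1.0850]
Step 25: x=[5.5296] v=[-1.1197]
Step 26: x=[5.4719] v=[-1.1532]
Step 27: x=[5.4126] v=[-1.1854]
Step 28: x=[5.3518] v=[-1.2163]
Step 29: x=[5.2895] v=[-1.2459]
Step 30: x=[5.2258] v=[-1.2741]
Step 31: x=[5.1608] v=[-1.3009]
Step 32: x=[5.0945] v=[-1.3263]
Step 33: x=[5.0270] v=[-1.3502]
Step 34: x=[4.9584] v=[-1.3727]
Step 35: x=[4.8887] v=[-1.3937]
Step 36: x=[4.8180] v=[-1.4131]
Step 37: x=[4.7465] v=[-1.4310]
Step 38: x=[4.6741] v=[-1.4473]
Step 39: x=[4.6010] v=[-1.4620]
Step 40: x=[4.5272] v=[-1.4751]
Step 41: x=[4.4529] v=[-1.4866]
Step 42: x=[4.3781] v=[-1.4965]
Step 43: x=[4.3029] v=[-1.5048]
Step 44: x=[4.2273] v=[-1.5114]
Step 45: x=[4.1515] v=[-1.5164]
Step 46: x=[4.0755] v=[-1.5197]
Step 47: x=[3.9994] v=[-1.5214]
Step 48: x=[3.9233] v=[-1.5214]
Step 49: x=[3.8473] v=[-1.5197]
Step 50: x=[3.7715] v=[-1.5164]
Step 51: x=[3.6959] v=[-1.5114]
Step 52: x=[3.6207] v=[-1.5048]
Step 53: x=[3.5459] v=[-1.4965]
Step 54: x=[3.4716] v=[-1.4866]
Step 55: x=[3.3979] v=[-1.4750]
Step 56: x=[3.3248] v=[-1.4618]
Step 57: x=[3.2525] v=[-1.4470]
Step 58: x=[3.1810] v=[-1.4307]
Step 59: x=[3.1104] v=[-1.4128]
Step 60: x=[3.0407] v=[-1.3933]
Step 61: x=[2.9721] v=[-1.3723]
Step 62: x=[2.9046] v=[-1.3498]
Step 63: x=[2.8383] v=[-1.3258]
Step 64: x=[2.7733] v=[-1.3004]
Step 65: x=[2.7096] v=[-1.2736]
Step 66: x=[2.6473] v=[-1.2454]
Step 67: x=[2.5865] v=[-1.2158]
Step 68: x=[2.5273] v=[-1.1849]
Step 69: x=[2.4697] v=[-1.1527]
v[0] did not become non-negative within 69 steps; using fallback time=3.4500

Answer: 3.4500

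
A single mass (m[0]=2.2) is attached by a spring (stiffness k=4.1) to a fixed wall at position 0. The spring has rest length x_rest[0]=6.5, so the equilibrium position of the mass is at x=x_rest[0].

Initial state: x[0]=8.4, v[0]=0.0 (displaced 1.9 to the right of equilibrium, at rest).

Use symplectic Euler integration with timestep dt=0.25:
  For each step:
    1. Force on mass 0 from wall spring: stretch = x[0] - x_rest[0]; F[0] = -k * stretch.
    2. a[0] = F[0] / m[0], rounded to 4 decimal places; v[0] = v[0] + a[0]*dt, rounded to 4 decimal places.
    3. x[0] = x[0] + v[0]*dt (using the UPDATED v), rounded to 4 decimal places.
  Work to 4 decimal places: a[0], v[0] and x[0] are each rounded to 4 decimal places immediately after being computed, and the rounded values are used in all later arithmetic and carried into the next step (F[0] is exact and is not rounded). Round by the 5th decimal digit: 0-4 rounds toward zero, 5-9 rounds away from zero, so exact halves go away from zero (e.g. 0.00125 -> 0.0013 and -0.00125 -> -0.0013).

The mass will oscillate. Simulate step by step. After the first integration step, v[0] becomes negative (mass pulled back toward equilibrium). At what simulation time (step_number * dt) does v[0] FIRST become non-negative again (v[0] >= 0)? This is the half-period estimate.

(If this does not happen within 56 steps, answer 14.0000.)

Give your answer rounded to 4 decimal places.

Step 0: x=[8.4000] v=[0.0000]
Step 1: x=[8.1787] v=[-0.8852]
Step 2: x=[7.7619] v=[-1.6673]
Step 3: x=[7.1981] v=[-2.2552]
Step 4: x=[6.5530] v=[-2.5805]
Step 5: x=[5.9017] v=[-2.6052]
Step 6: x=[5.3201] v=[-2.3265]
Step 7: x=[4.8759] v=[-1.7768]
Step 8: x=[4.6209] v=[-1.0201]
Step 9: x=[4.5848] v=[-0.1446]
Step 10: x=[4.7717] v=[0.7477]
First v>=0 after going negative at step 10, time=2.5000

Answer: 2.5000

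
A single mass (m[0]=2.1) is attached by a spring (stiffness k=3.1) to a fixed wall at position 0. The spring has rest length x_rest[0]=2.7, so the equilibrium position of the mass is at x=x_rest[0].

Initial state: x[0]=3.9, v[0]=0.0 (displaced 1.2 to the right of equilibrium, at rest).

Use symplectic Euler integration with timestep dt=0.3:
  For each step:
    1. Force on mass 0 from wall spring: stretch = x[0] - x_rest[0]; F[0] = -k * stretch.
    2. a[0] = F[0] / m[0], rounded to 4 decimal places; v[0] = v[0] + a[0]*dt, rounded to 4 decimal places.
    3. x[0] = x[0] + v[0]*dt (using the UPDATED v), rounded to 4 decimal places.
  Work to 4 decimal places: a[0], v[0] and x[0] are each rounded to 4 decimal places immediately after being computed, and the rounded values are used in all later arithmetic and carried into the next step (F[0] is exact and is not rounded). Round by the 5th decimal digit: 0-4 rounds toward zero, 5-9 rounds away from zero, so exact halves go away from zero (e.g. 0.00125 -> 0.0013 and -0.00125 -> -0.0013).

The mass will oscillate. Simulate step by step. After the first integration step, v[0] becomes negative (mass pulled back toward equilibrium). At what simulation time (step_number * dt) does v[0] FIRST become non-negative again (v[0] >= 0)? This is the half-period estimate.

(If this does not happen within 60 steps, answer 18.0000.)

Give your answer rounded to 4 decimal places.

Step 0: x=[3.9000] v=[0.0000]
Step 1: x=[3.7406] v=[-0.5314]
Step 2: x=[3.4429] v=[-0.9922]
Step 3: x=[3.0465] v=[-1.3212]
Step 4: x=[2.6041] v=[-1.4747]
Step 5: x=[2.1744] v=[-1.4322]
Step 6: x=[1.8146] v=[-1.1994]
Step 7: x=[1.5724] v=[-0.8073]
Step 8: x=[1.4800] v=[-0.3079]
Step 9: x=[1.5497] v=[0.2324]
First v>=0 after going negative at step 9, time=2.7000

Answer: 2.7000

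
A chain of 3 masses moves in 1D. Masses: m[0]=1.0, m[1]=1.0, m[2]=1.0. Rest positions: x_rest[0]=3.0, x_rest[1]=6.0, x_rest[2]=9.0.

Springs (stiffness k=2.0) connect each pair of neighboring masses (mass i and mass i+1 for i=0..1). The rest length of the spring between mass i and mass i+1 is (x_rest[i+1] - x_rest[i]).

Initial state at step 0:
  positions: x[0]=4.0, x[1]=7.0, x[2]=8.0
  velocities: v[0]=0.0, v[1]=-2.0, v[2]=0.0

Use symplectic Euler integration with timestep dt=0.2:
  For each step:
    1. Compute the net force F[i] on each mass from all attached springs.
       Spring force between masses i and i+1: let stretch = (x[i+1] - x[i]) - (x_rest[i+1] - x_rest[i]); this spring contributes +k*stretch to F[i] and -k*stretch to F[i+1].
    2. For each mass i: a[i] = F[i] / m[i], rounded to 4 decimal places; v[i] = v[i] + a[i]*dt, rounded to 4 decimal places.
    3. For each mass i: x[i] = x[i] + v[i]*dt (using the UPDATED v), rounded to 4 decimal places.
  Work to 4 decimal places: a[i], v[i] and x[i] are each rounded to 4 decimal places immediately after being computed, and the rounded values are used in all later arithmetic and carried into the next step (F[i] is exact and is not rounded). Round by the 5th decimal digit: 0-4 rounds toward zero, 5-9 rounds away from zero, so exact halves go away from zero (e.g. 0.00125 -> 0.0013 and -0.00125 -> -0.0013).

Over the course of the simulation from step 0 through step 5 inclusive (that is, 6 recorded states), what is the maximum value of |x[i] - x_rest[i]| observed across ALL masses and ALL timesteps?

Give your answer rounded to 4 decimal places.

Step 0: x=[4.0000 7.0000 8.0000] v=[0.0000 -2.0000 0.0000]
Step 1: x=[4.0000 6.4400 8.1600] v=[0.0000 -2.8000 0.8000]
Step 2: x=[3.9552 5.8224 8.4224] v=[-0.2240 -3.0880 1.3120]
Step 3: x=[3.8198 5.2634 8.7168] v=[-0.6771 -2.7949 1.4720]
Step 4: x=[3.5599 4.8652 8.9749] v=[-1.2997 -1.9910 1.2906]
Step 5: x=[3.1644 4.6914 9.1442] v=[-1.9776 -0.8692 0.8467]
Max displacement = 1.3086

Answer: 1.3086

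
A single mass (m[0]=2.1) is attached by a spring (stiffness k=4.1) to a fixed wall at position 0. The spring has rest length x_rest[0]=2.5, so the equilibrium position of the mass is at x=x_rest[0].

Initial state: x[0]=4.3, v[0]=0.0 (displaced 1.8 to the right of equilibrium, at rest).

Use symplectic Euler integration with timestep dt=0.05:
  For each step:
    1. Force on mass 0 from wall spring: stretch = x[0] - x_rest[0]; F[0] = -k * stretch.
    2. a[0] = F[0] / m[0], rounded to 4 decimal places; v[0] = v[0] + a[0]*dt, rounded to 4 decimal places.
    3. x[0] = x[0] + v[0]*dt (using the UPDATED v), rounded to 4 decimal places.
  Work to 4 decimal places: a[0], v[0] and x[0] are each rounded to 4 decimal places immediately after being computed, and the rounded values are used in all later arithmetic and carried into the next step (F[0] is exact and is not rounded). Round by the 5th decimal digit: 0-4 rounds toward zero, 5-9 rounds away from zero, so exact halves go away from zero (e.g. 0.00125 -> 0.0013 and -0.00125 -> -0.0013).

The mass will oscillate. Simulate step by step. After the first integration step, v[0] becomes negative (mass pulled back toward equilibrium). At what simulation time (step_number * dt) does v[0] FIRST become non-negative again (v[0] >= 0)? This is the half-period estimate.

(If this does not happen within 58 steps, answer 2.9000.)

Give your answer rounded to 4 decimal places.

Step 0: x=[4.3000] v=[0.0000]
Step 1: x=[4.2912] v=[-0.1757]
Step 2: x=[4.2737] v=[-0.3506]
Step 3: x=[4.2475] v=[-0.5237]
Step 4: x=[4.2128] v=[-0.6943]
Step 5: x=[4.1697] v=[-0.8615]
Step 6: x=[4.1185] v=[-1.0245]
Step 7: x=[4.0594] v=[-1.1825]
Step 8: x=[3.9927] v=[-1.3347]
Step 9: x=[3.9187] v=[-1.4804]
Step 10: x=[3.8378] v=[-1.6189]
Step 11: x=[3.7503] v=[-1.7495]
Step 12: x=[3.6567] v=[-1.8716]
Step 13: x=[3.5575] v=[-1.9845]
Step 14: x=[3.4531] v=[-2.0877]
Step 15: x=[3.3441] v=[-2.1807]
Step 16: x=[3.2309] v=[-2.2631]
Step 17: x=[3.1142] v=[-2.3345]
Step 18: x=[2.9945] v=[-2.3945]
Step 19: x=[2.8724] v=[-2.4428]
Step 20: x=[2.7484] v=[-2.4792]
Step 21: x=[2.6232] v=[-2.5035]
Step 22: x=[2.4974] v=[-2.5155]
Step 23: x=[2.3716] v=[-2.5152]
Step 24: x=[2.2465] v=[-2.5027]
Step 25: x=[2.1226] v=[-2.4780]
Step 26: x=[2.0005] v=[-2.4412]
Step 27: x=[1.8809] v=[-2.3924]
Step 28: x=[1.7643] v=[-2.3320]
Step 29: x=[1.6513] v=[-2.2602]
Step 30: x=[1.5424] v=[-2.1774]
Step 31: x=[1.4382] v=[-2.0839]
Step 32: x=[1.3392] v=[-1.9803]
Step 33: x=[1.2459] v=[-1.8670]
Step 34: x=[1.1587] v=[-1.7446]
Step 35: x=[1.0780] v=[-1.6137]
Step 36: x=[1.0043] v=[-1.4749]
Step 37: x=[0.9379] v=[-1.3289]
Step 38: x=[0.8791] v=[-1.1764]
Step 39: x=[0.8282] v=[-1.0182]
Step 40: x=[0.7855] v=[-0.8550]
Step 41: x=[0.7511] v=[-0.6876]
Step 42: x=[0.7253] v=[-0.5169]
Step 43: x=[0.7081] v=[-0.3437]
Step 44: x=[0.6997] v=[-0.1688]
Step 45: x=[0.7000] v=[0.0069]
First v>=0 after going negative at step 45, time=2.2500

Answer: 2.2500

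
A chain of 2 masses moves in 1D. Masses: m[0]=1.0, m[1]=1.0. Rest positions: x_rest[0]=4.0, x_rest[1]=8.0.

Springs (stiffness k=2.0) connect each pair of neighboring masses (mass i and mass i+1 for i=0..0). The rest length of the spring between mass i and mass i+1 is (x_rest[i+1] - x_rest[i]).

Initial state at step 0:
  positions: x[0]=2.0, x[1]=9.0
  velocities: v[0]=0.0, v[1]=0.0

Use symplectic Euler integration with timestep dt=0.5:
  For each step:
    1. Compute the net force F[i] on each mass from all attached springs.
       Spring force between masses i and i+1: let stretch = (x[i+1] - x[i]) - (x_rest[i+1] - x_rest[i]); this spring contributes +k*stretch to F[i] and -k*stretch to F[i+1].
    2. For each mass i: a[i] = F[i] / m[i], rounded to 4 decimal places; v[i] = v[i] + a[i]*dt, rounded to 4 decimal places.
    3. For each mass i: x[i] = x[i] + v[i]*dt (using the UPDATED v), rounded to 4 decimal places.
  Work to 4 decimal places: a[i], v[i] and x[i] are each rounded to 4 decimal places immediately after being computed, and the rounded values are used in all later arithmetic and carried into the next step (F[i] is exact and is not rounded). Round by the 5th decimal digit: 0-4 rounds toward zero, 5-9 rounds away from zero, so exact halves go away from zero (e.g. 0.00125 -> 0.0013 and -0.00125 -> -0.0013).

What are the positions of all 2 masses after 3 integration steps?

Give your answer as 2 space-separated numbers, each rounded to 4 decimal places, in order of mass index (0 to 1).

Answer: 5.0000 6.0000

Derivation:
Step 0: x=[2.0000 9.0000] v=[0.0000 0.0000]
Step 1: x=[3.5000 7.5000] v=[3.0000 -3.0000]
Step 2: x=[5.0000 6.0000] v=[3.0000 -3.0000]
Step 3: x=[5.0000 6.0000] v=[0.0000 0.0000]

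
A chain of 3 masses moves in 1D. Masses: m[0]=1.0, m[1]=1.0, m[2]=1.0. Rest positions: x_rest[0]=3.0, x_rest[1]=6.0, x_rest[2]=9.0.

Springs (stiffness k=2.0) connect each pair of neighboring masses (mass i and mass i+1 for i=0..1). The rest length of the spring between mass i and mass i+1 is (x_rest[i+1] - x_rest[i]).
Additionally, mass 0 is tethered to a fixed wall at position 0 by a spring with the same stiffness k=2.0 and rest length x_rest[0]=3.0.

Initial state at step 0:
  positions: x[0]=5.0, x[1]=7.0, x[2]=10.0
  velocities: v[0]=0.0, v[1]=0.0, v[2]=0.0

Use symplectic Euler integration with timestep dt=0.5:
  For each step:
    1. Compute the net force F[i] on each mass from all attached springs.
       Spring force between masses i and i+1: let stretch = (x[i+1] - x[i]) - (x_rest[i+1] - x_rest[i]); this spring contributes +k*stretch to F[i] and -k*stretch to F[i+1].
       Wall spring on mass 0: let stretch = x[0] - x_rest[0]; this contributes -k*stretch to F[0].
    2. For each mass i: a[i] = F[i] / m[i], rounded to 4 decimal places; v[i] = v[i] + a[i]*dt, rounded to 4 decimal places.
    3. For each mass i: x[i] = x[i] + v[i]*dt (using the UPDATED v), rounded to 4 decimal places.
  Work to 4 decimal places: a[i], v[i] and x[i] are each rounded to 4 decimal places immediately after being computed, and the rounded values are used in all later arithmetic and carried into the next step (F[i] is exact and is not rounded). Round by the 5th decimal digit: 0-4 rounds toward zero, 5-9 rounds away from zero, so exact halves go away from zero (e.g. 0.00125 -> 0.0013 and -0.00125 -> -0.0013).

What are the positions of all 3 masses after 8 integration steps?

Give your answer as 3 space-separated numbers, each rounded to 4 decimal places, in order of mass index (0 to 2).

Step 0: x=[5.0000 7.0000 10.0000] v=[0.0000 0.0000 0.0000]
Step 1: x=[3.5000 7.5000 10.0000] v=[-3.0000 1.0000 0.0000]
Step 2: x=[2.2500 7.2500 10.2500] v=[-2.5000 -0.5000 0.5000]
Step 3: x=[2.3750 6.0000 10.5000] v=[0.2500 -2.5000 0.5000]
Step 4: x=[3.1250 5.1875 10.0000] v=[1.5000 -1.6250 -1.0000]
Step 5: x=[3.3438 5.7500 8.5938] v=[0.4375 1.1250 -2.8125]
Step 6: x=[3.0938 6.5313 7.2657] v=[-0.5001 1.5626 -2.6563]
Step 7: x=[3.0156 5.9611 7.0704] v=[-0.1564 -1.1405 -0.3907]
Step 8: x=[2.9024 4.4728 7.8204] v=[-0.2265 -2.9767 1.5000]

Answer: 2.9024 4.4728 7.8204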